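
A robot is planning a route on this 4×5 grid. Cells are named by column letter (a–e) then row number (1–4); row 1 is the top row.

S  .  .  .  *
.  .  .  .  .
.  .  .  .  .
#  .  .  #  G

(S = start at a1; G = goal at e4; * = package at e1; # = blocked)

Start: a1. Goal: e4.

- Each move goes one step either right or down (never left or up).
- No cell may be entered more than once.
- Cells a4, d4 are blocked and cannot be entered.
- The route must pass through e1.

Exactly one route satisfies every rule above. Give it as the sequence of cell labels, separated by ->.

a1 -> b1 -> c1 -> d1 -> e1 -> e2 -> e3 -> e4

Moves only go right or down, so the column and row indices never decrease.
Route from a1: 4× right (reaching e1), 3× down (reaching e4) — 7 moves in all.
Check: all required cells visited.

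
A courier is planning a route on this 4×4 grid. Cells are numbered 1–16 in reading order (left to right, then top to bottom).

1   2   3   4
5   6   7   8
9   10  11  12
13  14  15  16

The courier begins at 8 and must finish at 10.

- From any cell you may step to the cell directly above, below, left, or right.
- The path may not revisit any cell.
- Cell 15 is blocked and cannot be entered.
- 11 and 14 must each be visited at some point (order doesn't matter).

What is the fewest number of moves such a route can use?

9

Any route passes through 11 and 14 in some order between 8 and 10. Summing Manhattan distances along each leg and taking the cheapest ordering (8 → 11 → 14 → 10) gives a lower bound of 2 + 2 + 1 = 5 moves.
The shortest route satisfying every rule uses 9 moves: 8 → 12 → 11 → 7 → 6 → 5 → 9 → 13 → 14 → 10.
The bound of 5 isn't tight here; checking systematically, no route of length 5 through 8 satisfies every constraint (on a 4-connected grid the length of any start-to-goal walk has the same parity as the Manhattan bound, so only lengths 5, 7, 9, … need checking), so 9 is the minimum.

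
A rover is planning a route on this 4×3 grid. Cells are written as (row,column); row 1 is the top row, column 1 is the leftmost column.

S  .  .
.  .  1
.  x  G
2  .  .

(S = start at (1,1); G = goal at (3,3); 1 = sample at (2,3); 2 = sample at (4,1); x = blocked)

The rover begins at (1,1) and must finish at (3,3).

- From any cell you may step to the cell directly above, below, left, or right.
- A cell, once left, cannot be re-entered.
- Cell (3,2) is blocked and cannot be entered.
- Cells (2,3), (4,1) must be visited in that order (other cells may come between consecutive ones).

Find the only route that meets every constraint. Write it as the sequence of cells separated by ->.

(1,1) -> (1,2) -> (1,3) -> (2,3) -> (2,2) -> (2,1) -> (3,1) -> (4,1) -> (4,2) -> (4,3) -> (3,3)

The waypoints must appear in the order (2,3), (4,1), with no cell reused.
Route from (1,1): 2× right (reaching (1,3)), down to (2,3), 2× left (reaching (2,1)), 2× down (reaching (4,1)), 2× right (reaching (4,3)), up to (3,3) — 10 moves in all.
Check: order respected (1 at step 3, 2 at step 7).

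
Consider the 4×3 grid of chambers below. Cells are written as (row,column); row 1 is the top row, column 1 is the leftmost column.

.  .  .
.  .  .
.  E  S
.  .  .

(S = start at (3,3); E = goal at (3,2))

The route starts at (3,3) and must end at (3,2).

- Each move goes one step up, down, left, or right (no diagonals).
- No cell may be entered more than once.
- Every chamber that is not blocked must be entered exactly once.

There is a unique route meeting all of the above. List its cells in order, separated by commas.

Need to visit all 12 open cells exactly once, starting at (3,3) and ending at (3,2).
Cell (4,3) has only two open neighbours ((3,3) and (4,2)), so the path must pass straight through it: one of those is the cell it's entered from and the other is where it exits.
Route from (3,3): down to (4,3), 2× left (reaching (4,1)), 3× up (reaching (1,1)), 2× right (reaching (1,3)), down to (2,3), left to (2,2), down to (3,2) — 11 moves in all.
Check: all 12 open cells covered.

(3,3), (4,3), (4,2), (4,1), (3,1), (2,1), (1,1), (1,2), (1,3), (2,3), (2,2), (3,2)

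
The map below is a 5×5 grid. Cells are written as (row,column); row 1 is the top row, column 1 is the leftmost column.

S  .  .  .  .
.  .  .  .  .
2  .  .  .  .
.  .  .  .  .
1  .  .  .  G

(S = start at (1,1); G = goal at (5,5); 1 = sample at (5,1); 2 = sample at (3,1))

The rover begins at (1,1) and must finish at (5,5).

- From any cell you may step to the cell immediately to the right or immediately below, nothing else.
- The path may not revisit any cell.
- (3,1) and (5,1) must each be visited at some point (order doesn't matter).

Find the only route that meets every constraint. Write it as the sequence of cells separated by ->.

(1,1) -> (2,1) -> (3,1) -> (4,1) -> (5,1) -> (5,2) -> (5,3) -> (5,4) -> (5,5)

Moves only go right or down, so the column and row indices never decrease.
Route from (1,1): down 4 to (5,1), right 4 to (5,5) — 8 moves in all.
Check: all required cells visited.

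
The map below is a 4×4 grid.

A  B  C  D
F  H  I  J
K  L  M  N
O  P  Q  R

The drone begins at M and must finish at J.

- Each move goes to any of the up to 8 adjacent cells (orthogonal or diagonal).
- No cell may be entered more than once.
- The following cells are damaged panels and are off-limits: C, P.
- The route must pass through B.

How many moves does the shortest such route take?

Any route passes through B somewhere between M and J. Summing Chebyshev distances along the two legs (M → B → J) gives a lower bound of 2 + 2 = 4 moves.
A route of 4 moves achieves this: M → H → B → I → J.
Since 4 matches the lower bound, it is optimal.

4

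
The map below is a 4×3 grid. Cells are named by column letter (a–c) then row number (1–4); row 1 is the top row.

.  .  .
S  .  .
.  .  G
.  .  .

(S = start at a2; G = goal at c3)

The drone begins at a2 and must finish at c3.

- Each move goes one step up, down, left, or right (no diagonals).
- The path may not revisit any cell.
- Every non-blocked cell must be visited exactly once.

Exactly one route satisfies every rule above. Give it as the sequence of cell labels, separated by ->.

Need to visit all 12 open cells exactly once, starting at a2 and ending at c3.
Route from a2: up 1 to a1, right 2 to c1, down 1 to c2, left 1 to b2, down 1 to b3, left 1 to a3, down 1 to a4, right 2 to c4, up 1 to c3 — 11 moves in all.
Check: all 12 open cells covered.

a2 -> a1 -> b1 -> c1 -> c2 -> b2 -> b3 -> a3 -> a4 -> b4 -> c4 -> c3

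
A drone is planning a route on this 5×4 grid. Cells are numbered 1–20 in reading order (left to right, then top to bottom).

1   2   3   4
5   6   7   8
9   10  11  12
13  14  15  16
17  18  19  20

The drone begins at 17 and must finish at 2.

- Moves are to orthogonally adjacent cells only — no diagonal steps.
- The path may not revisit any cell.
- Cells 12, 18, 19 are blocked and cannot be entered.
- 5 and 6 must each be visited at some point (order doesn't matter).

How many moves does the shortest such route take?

5

Any route passes through 5 and 6 in some order between 17 and 2. Summing Manhattan distances along each leg and taking the cheapest ordering (17 → 5 → 6 → 2) gives a lower bound of 3 + 1 + 1 = 5 moves.
A route of 5 moves achieves this: 17 → 13 → 9 → 5 → 6 → 2.
Since 5 matches the lower bound, it is optimal.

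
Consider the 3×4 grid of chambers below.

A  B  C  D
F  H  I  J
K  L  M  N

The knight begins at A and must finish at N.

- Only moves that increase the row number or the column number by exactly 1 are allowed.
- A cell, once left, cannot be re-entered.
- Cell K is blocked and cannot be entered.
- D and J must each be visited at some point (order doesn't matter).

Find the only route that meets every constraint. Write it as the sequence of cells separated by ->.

A -> B -> C -> D -> J -> N

Moves only go right or down, so the column and row indices never decrease.
Route from A: 3× right (reaching D), 2× down (reaching N) — 5 moves in all.
Check: all required cells visited.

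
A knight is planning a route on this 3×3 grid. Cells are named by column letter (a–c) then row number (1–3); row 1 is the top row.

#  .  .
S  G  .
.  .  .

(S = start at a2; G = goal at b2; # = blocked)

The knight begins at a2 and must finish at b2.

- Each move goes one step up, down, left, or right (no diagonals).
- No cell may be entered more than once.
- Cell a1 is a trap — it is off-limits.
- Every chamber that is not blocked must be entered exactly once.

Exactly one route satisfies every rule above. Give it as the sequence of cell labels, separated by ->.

Need to visit all 8 open cells exactly once, starting at a2 and ending at b2.
Cell a3 has only two open neighbours (a2 and b3), so the path must pass straight through it: one of those is the cell it's entered from and the other is where it exits.
Route from a2: down to a3, 2× right (reaching c3), 2× up (reaching c1), left to b1, down to b2 — 7 moves in all.
Check: all 8 open cells covered.

a2 -> a3 -> b3 -> c3 -> c2 -> c1 -> b1 -> b2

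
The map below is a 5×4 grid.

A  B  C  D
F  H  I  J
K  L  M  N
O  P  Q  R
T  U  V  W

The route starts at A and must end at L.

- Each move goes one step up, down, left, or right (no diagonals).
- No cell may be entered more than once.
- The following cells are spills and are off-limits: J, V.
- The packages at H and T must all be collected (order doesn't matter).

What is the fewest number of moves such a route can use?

Any route passes through H and T in some order between A and L. Summing Manhattan distances along each leg and taking the cheapest ordering (A → H → T → L) gives a lower bound of 2 + 4 + 3 = 9 moves.
A route of 9 moves achieves this: A → B → H → F → K → O → T → U → P → L.
Since 9 matches the lower bound, it is optimal.

9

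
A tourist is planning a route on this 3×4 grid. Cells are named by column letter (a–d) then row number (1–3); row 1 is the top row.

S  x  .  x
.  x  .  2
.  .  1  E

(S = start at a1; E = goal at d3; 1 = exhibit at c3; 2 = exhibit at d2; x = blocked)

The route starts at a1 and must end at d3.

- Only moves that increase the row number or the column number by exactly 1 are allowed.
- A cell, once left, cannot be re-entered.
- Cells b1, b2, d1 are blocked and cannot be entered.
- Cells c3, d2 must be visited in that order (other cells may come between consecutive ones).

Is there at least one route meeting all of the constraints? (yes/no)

no

d2 lies above c3, so going from c3 to d2 would need an upward move — but moves only go right/down, so c3 cannot be visited before d2.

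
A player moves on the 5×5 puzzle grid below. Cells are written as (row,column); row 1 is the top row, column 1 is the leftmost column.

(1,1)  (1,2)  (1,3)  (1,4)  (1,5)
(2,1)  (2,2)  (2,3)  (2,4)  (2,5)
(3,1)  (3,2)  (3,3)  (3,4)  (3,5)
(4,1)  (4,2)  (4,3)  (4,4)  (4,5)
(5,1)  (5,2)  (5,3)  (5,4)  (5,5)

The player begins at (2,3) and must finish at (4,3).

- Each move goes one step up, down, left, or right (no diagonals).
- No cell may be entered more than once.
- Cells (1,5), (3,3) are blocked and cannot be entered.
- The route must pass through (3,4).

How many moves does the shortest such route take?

4

Any route passes through (3,4) somewhere between (2,3) and (4,3). Summing Manhattan distances along the two legs ((2,3) → (3,4) → (4,3)) gives a lower bound of 2 + 2 = 4 moves.
A route of 4 moves achieves this: (2,3) → (2,4) → (3,4) → (4,4) → (4,3).
Since 4 matches the lower bound, it is optimal.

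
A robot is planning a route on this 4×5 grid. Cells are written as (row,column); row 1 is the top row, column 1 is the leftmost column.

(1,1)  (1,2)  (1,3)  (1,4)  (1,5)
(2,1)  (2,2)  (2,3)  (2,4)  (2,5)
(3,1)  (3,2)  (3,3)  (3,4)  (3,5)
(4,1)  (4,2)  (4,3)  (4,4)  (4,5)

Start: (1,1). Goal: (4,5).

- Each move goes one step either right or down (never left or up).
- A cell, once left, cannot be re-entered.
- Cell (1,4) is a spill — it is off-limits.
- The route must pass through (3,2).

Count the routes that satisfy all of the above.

A right/down-only route from (1,1) to (4,5) makes exactly 3 down-moves and 4 right-moves in some order.
With no other constraints that would be C(7,3) = 35 routes.
Split at (3,2) and multiply the segment counts (each segment already excludes blocked cells): (1,1)→(3,2): 3; (3,2)→(4,5): 4; product = 12.
That gives 12 routes.

12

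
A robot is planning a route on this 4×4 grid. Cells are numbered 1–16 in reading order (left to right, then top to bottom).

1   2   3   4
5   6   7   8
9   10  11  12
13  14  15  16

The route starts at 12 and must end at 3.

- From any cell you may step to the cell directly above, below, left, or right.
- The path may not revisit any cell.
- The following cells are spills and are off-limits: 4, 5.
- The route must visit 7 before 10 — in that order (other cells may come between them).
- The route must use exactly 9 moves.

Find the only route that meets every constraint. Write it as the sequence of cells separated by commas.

The waypoints must appear in the order 7, 10, with no cell reused.
Route from 12: up 1 to 8, left 1 to 7, down 2 to 15, left 1 to 14, up 3 to 2, right 1 to 3 — 9 moves in all.
Check: order respected (7 at step 2, 10 at step 6); 9 moves as required.

12, 8, 7, 11, 15, 14, 10, 6, 2, 3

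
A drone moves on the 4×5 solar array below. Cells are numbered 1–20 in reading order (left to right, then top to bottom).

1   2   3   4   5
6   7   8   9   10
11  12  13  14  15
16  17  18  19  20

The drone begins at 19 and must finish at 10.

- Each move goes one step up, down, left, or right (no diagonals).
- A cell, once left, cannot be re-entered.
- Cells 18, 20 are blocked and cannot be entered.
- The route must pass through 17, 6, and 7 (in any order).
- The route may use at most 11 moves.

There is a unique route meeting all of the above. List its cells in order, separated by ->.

The 11-move cap with required stops at 17, 6, 7 leaves no slack for detours.
Route from 19: up 1 to 14, left 2 to 12, down 1 to 17, left 1 to 16, up 2 to 6, right 4 to 10 — 11 moves in all.
Check: all required cells visited; 11 ≤ 11 moves.

19 -> 14 -> 13 -> 12 -> 17 -> 16 -> 11 -> 6 -> 7 -> 8 -> 9 -> 10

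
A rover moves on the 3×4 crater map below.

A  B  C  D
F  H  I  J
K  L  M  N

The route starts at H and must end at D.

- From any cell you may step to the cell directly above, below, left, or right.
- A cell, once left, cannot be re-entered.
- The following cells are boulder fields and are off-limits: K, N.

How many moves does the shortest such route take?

3

The Manhattan distance from H to D is |2−1| + |2−4| = 3, so at least 3 moves are needed.
A route of 3 moves achieves this: H → B → C → D.
Since 3 matches the lower bound, it is optimal.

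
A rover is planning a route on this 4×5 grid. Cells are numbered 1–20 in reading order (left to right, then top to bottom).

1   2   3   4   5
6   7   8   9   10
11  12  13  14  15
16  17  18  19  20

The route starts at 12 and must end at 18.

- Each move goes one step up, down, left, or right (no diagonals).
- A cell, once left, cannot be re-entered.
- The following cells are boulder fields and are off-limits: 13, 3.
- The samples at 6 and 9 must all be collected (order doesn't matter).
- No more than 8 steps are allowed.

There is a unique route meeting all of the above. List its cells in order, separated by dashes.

The budget equals the shortest possible length, so every move has to be on a shortest route through the required cells.
Route from 12: left to 11, up to 6, 3× right (reaching 9), 2× down (reaching 19), left to 18 — 8 moves in all.
Check: all required cells visited; 8 ≤ 8 moves.

12 - 11 - 6 - 7 - 8 - 9 - 14 - 19 - 18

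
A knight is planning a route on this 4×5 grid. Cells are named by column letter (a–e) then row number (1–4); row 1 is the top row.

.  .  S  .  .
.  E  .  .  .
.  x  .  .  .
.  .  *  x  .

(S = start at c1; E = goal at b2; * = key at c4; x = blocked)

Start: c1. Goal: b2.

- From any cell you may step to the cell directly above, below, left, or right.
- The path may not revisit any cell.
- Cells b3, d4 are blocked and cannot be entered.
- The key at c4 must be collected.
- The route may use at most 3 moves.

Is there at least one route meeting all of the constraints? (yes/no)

no

Even ignoring the no-revisit rule, getting from c1 to b2 via c4 needs at least 3 + 3 = 6 moves (Manhattan distance per leg), which exceeds the 3-move limit.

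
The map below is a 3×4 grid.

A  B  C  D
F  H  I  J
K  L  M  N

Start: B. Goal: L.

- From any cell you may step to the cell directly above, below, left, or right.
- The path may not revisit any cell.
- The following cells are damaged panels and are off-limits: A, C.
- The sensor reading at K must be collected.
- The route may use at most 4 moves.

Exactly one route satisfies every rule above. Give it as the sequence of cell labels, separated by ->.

Any route must reach K and still end at L within 4 moves, so the order of the required stops is forced.
Route from B: down 1 to H, left 1 to F, down 1 to K, right 1 to L — 4 moves in all.
Check: all required cells visited; 4 ≤ 4 moves.

B -> H -> F -> K -> L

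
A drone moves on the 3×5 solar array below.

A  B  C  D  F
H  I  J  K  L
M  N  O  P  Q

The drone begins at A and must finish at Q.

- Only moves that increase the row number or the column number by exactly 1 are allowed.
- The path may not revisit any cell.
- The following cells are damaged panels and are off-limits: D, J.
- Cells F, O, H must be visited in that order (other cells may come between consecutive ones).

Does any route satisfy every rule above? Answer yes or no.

no

O lies to the left of F, so going from F to O would need a leftward move — but moves only go right/down, so F cannot be visited before O.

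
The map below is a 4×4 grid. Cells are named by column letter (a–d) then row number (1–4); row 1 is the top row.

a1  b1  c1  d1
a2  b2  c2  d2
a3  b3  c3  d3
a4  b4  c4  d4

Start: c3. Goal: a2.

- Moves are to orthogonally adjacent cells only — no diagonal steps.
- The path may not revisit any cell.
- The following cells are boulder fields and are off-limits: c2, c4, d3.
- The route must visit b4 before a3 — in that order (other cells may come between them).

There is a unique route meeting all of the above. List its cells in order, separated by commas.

c3, b3, b4, a4, a3, a2

The waypoints must appear in the order b4, a3, with no cell reused.
Route from c3: left to b3, down to b4, left to a4, 2× up (reaching a2) — 5 moves in all.
Check: order respected (b4 at step 2, a3 at step 4).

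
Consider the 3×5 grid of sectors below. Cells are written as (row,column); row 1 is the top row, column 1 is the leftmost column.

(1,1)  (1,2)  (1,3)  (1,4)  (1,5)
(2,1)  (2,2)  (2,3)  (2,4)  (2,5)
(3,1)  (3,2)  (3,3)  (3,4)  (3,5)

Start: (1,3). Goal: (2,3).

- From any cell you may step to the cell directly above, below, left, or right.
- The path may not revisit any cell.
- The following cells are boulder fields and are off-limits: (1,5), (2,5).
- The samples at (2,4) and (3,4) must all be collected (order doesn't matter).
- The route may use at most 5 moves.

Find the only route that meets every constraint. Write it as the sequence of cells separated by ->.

Any route must reach (2,4) and (3,4) and still end at (2,3) within 5 moves, so the order of the required stops is forced.
Route from (1,3): right to (1,4), 2× down (reaching (3,4)), left to (3,3), up to (2,3) — 5 moves in all.
Check: all required cells visited; 5 ≤ 5 moves.

(1,3) -> (1,4) -> (2,4) -> (3,4) -> (3,3) -> (2,3)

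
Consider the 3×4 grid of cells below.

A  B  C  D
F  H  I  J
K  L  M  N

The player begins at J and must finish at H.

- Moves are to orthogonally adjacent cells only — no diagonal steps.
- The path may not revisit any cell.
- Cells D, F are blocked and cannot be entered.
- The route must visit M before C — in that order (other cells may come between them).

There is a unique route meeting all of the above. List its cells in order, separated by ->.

The waypoints must appear in the order M, C, with no cell reused.
Route from J: down to N, left to M, 2× up (reaching C), left to B, down to H — 6 moves in all.
Check: order respected (M at step 2, C at step 4).

J -> N -> M -> I -> C -> B -> H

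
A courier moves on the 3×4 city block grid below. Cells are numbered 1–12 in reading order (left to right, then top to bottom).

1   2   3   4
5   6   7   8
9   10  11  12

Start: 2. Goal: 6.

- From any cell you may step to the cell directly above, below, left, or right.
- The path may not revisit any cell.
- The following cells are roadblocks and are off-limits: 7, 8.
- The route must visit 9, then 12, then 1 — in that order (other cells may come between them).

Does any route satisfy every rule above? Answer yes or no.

no

12 must be visited but has only one open neighbour (11), and it is neither the start nor the goal — the route would have to enter and leave through 11, re-entering it.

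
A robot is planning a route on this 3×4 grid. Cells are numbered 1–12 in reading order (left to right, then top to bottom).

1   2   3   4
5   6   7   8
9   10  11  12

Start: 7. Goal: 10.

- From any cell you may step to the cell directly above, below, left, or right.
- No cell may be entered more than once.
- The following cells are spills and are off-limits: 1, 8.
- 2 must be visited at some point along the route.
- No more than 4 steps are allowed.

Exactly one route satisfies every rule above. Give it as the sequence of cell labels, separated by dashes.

7 - 3 - 2 - 6 - 10

The budget equals the shortest possible length, so every move has to be on a shortest route through the required cells.
Route from 7: up to 3, left to 2, 2× down (reaching 10) — 4 moves in all.
Check: all required cells visited; 4 ≤ 4 moves.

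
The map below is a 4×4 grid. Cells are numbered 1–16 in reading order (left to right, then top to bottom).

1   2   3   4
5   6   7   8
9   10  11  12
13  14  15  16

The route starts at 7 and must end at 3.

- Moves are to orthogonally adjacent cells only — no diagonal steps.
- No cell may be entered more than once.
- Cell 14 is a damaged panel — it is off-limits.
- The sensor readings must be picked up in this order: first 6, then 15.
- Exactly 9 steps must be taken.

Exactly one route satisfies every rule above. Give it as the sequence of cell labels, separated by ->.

The waypoints must appear in the order 6, 15, with no cell reused.
Route from 7: left to 6, down to 10, right to 11, down to 15, right to 16, 3× up (reaching 4), left to 3 — 9 moves in all.
Check: order respected (6 at step 1, 15 at step 4); 9 moves as required.

7 -> 6 -> 10 -> 11 -> 15 -> 16 -> 12 -> 8 -> 4 -> 3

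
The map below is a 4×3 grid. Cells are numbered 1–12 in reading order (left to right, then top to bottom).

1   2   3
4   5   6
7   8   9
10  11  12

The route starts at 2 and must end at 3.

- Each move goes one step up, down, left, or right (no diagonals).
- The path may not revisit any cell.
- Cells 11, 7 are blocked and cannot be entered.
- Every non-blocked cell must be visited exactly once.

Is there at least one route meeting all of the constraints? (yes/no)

Cell 12 has only one open neighbour but is neither the start nor the goal, so a Hamiltonian route would have to both enter and leave it through the same neighbour — impossible without revisiting.

no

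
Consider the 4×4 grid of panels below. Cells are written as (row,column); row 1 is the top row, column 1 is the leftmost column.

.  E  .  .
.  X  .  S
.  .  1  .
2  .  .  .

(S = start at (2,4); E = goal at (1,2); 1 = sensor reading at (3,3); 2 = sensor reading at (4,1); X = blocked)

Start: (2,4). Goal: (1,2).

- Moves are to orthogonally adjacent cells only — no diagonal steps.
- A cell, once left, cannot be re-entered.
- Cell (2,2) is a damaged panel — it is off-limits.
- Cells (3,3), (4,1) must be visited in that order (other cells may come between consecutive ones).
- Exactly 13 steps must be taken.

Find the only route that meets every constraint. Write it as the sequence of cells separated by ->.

(2,4) -> (1,4) -> (1,3) -> (2,3) -> (3,3) -> (3,4) -> (4,4) -> (4,3) -> (4,2) -> (4,1) -> (3,1) -> (2,1) -> (1,1) -> (1,2)

The waypoints must appear in the order (3,3), (4,1), with no cell reused.
Route from (2,4): up 1 to (1,4), left 1 to (1,3), down 2 to (3,3), right 1 to (3,4), down 1 to (4,4), left 3 to (4,1), up 3 to (1,1), right 1 to (1,2) — 13 moves in all.
Check: order respected (1 at step 4, 2 at step 9); 13 moves as required.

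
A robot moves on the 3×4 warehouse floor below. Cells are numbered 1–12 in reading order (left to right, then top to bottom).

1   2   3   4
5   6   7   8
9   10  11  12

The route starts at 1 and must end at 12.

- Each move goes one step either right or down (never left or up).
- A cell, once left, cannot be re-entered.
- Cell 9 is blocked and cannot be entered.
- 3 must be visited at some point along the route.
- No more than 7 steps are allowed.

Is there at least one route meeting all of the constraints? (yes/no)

yes

One route that works: 1 → 2 → 3 → 7 → 11 → 12.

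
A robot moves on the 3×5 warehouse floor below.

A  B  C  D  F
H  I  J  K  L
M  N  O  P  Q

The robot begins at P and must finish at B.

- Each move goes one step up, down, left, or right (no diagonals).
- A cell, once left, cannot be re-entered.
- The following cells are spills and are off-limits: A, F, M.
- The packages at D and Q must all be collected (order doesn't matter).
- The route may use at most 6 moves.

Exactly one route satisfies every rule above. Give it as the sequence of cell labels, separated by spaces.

P Q L K D C B

The 6-move cap with required stops at D, Q leaves no slack for detours.
Route from P: right 1 to Q, up 1 to L, left 1 to K, up 1 to D, left 2 to B — 6 moves in all.
Check: all required cells visited; 6 ≤ 6 moves.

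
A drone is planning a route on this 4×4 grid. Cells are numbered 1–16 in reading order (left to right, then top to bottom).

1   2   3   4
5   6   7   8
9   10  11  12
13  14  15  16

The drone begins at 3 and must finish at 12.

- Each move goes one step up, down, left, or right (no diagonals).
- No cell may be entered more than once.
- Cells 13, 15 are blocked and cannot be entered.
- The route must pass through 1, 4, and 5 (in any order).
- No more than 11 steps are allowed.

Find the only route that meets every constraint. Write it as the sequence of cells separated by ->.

3 -> 4 -> 8 -> 7 -> 6 -> 2 -> 1 -> 5 -> 9 -> 10 -> 11 -> 12

Any route must reach 1, 4, and 5 and still end at 12 within 11 moves, so the order of the required stops is forced.
Route from 3: right 1 to 4, down 1 to 8, left 2 to 6, up 1 to 2, left 1 to 1, down 2 to 9, right 3 to 12 — 11 moves in all.
Check: all required cells visited; 11 ≤ 11 moves.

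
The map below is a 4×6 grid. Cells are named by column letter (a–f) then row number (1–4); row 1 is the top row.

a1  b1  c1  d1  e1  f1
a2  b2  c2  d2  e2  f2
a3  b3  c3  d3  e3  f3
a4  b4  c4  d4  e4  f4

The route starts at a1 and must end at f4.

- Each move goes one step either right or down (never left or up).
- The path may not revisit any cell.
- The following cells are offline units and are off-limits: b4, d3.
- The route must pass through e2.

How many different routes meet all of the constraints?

15

A right/down-only route from a1 to f4 makes exactly 3 down-moves and 5 right-moves in some order.
With no other constraints that would be C(8,3) = 56 routes.
Split at e2 and multiply the segment counts (each segment already excludes blocked cells): a1→e2: 5; e2→f4: 3; product = 15.
That gives 15 routes.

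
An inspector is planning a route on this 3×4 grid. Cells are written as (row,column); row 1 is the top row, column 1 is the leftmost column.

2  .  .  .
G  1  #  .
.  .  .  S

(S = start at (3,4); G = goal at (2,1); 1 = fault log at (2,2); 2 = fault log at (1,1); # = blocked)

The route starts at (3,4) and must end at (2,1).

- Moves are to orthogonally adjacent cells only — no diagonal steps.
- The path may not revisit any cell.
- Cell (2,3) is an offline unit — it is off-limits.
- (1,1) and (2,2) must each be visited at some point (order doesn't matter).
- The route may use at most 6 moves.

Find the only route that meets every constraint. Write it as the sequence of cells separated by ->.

Any route must reach (1,1) and (2,2) and still end at (2,1) within 6 moves, so the order of the required stops is forced.
Route from (3,4): 2× left (reaching (3,2)), 2× up (reaching (1,2)), left to (1,1), down to (2,1) — 6 moves in all.
Check: all required cells visited; 6 ≤ 6 moves.

(3,4) -> (3,3) -> (3,2) -> (2,2) -> (1,2) -> (1,1) -> (2,1)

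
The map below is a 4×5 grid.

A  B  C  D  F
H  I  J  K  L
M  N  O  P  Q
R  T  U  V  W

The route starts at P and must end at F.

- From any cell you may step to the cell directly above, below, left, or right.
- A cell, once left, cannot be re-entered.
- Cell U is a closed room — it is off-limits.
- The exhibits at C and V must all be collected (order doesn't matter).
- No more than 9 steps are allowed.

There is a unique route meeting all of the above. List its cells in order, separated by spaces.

P V W Q L K J C D F

Any route must reach C and V and still end at F within 9 moves, so the order of the required stops is forced.
Route from P: down to V, right to W, 2× up (reaching L), 2× left (reaching J), up to C, 2× right (reaching F) — 9 moves in all.
Check: all required cells visited; 9 ≤ 9 moves.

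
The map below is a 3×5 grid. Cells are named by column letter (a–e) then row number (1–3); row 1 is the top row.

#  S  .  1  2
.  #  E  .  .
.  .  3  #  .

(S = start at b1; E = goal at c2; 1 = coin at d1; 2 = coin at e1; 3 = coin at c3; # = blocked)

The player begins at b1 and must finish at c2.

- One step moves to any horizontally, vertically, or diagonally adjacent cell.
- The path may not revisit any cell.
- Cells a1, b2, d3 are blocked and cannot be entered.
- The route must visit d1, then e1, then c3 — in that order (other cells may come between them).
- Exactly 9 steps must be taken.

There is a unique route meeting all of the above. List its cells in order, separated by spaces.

b1 c1 d1 e1 e2 e3 d2 c3 b3 c2

The waypoints must appear in the order d1, e1, c3, with no cell reused.
Route from b1: right 3 to e1, down 2 to e3, up-left 1 to d2, down-left 1 to c3, left 1 to b3, up-right 1 to c2 — 9 moves in all.
Check: order respected (1 at step 2, 2 at step 3, 3 at step 7); 9 moves as required.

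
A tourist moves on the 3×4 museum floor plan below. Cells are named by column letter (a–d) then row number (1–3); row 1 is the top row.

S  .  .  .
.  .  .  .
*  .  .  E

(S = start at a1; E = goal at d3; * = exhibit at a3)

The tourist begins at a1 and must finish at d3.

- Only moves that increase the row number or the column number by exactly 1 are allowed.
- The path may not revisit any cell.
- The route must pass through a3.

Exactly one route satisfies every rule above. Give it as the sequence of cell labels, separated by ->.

Moves only go right or down, so the column and row indices never decrease.
Route from a1: 2× down (reaching a3), 3× right (reaching d3) — 5 moves in all.
Check: all required cells visited.

a1 -> a2 -> a3 -> b3 -> c3 -> d3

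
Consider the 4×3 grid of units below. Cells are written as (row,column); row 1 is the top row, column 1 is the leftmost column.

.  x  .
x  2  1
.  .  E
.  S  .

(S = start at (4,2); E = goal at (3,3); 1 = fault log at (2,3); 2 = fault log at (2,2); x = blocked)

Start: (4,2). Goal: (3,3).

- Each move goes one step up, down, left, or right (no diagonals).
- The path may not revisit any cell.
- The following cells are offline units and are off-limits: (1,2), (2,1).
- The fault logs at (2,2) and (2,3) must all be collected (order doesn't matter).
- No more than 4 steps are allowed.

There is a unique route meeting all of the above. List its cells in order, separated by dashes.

The budget equals the shortest possible length, so every move has to be on a shortest route through the required cells.
Route from (4,2): 2× up (reaching (2,2)), right to (2,3), down to (3,3) — 4 moves in all.
Check: all required cells visited; 4 ≤ 4 moves.

(4,2) - (3,2) - (2,2) - (2,3) - (3,3)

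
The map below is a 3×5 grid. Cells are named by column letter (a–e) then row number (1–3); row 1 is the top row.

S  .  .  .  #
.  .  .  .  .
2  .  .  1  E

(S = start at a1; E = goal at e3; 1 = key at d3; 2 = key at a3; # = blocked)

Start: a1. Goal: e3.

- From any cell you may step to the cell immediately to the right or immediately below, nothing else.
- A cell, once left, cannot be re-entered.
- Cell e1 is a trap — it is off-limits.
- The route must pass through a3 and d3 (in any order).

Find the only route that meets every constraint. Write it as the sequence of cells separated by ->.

a1 -> a2 -> a3 -> b3 -> c3 -> d3 -> e3

Moves only go right or down, so the column and row indices never decrease.
Route from a1: down 2 to a3, right 4 to e3 — 6 moves in all.
Check: all required cells visited.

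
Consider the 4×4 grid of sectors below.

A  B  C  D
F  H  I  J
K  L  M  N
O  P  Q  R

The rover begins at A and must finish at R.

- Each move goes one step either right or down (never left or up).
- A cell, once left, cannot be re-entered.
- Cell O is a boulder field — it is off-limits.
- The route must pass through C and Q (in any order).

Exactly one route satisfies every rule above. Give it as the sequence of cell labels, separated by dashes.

Moves only go right or down, so the column and row indices never decrease.
Route from A: right 2 to C, down 3 to Q, right 1 to R — 6 moves in all.
Check: all required cells visited.

A - B - C - I - M - Q - R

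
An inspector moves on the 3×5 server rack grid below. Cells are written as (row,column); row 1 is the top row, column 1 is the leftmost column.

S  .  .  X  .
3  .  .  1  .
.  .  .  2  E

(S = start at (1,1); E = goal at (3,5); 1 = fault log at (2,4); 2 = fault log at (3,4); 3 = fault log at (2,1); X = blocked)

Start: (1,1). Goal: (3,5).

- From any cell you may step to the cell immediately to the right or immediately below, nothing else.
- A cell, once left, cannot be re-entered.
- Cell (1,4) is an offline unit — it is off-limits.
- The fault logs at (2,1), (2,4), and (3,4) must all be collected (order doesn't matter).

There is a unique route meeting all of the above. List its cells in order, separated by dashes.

Moves only go right or down, so the column and row indices never decrease.
Route from (1,1): down 1 to (2,1), right 3 to (2,4), down 1 to (3,4), right 1 to (3,5) — 6 moves in all.
Check: all required cells visited.

(1,1) - (2,1) - (2,2) - (2,3) - (2,4) - (3,4) - (3,5)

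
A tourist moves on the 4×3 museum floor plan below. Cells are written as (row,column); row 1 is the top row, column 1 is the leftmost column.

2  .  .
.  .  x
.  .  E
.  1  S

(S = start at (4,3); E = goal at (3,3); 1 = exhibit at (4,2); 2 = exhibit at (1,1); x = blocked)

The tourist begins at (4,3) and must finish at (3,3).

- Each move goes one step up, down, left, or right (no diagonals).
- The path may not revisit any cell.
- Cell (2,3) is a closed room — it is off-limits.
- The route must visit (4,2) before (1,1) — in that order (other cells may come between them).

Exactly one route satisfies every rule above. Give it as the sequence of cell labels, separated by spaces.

The waypoints must appear in the order (4,2), (1,1), with no cell reused.
Route from (4,3): left 2 to (4,1), up 3 to (1,1), right 1 to (1,2), down 2 to (3,2), right 1 to (3,3) — 9 moves in all.
Check: order respected (1 at step 1, 2 at step 5).

(4,3) (4,2) (4,1) (3,1) (2,1) (1,1) (1,2) (2,2) (3,2) (3,3)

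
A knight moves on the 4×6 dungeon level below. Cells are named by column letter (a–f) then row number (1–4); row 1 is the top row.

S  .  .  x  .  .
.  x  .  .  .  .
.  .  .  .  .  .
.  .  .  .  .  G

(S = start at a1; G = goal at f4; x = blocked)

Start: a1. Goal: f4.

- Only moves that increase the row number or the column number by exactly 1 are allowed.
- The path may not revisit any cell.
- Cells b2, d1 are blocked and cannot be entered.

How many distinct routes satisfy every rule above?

A right/down-only route from a1 to f4 makes exactly 3 down-moves and 5 right-moves in some order.
With no other constraints that would be C(8,3) = 56 routes.
Subtract routes through each blocked cell (inclusion–exclusion for overlaps): − through d1: 10 − through b2: 30 → 16.
That gives 16 routes.

16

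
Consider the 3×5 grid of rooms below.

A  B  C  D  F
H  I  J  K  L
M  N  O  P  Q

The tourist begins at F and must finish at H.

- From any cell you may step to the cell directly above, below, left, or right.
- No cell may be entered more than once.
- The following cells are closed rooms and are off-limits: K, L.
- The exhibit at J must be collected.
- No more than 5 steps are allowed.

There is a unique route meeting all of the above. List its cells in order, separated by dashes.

F - D - C - J - I - H

The budget equals the shortest possible length, so every move has to be on a shortest route through the required cells.
Route from F: left 2 to C, down 1 to J, left 2 to H — 5 moves in all.
Check: all required cells visited; 5 ≤ 5 moves.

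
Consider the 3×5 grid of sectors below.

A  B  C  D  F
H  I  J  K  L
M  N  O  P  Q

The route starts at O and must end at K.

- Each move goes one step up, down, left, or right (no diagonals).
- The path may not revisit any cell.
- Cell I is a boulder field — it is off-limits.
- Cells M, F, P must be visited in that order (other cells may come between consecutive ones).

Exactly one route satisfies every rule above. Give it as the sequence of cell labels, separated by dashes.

The waypoints must appear in the order M, F, P, with no cell reused.
Route from O: left 2 to M, up 2 to A, right 4 to F, down 2 to Q, left 1 to P, up 1 to K — 12 moves in all.
Check: order respected (M at step 2, F at step 8, P at step 11).

O - N - M - H - A - B - C - D - F - L - Q - P - K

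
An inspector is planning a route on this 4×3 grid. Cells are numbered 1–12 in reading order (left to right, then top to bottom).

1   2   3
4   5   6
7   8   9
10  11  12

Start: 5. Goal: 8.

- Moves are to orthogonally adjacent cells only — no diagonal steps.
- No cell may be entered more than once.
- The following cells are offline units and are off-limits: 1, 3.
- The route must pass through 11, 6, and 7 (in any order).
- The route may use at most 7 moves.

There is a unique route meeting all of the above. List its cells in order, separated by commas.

The 7-move cap with required stops at 11, 6, 7 leaves no slack for detours.
Route from 5: right 1 to 6, down 2 to 12, left 2 to 10, up 1 to 7, right 1 to 8 — 7 moves in all.
Check: all required cells visited; 7 ≤ 7 moves.

5, 6, 9, 12, 11, 10, 7, 8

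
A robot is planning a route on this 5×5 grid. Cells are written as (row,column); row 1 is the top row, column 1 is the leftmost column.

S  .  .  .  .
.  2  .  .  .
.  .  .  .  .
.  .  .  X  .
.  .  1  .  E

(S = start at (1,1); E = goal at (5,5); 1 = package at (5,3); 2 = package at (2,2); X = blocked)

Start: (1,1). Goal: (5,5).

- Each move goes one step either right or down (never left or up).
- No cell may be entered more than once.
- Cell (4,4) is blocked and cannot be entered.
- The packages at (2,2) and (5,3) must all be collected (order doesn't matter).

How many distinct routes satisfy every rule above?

8

A right/down-only route from (1,1) to (5,5) makes exactly 4 down-moves and 4 right-moves in some order.
With no other constraints that would be C(8,4) = 70 routes.
A monotone route can only reach the required cells in the order (2,2), (5,3), so split there and multiply the segment counts (each segment already excludes blocked cells): (1,1)→(2,2): 2; (2,2)→(5,3): 4; (5,3)→(5,5): 1; product = 8.
That gives 8 routes.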